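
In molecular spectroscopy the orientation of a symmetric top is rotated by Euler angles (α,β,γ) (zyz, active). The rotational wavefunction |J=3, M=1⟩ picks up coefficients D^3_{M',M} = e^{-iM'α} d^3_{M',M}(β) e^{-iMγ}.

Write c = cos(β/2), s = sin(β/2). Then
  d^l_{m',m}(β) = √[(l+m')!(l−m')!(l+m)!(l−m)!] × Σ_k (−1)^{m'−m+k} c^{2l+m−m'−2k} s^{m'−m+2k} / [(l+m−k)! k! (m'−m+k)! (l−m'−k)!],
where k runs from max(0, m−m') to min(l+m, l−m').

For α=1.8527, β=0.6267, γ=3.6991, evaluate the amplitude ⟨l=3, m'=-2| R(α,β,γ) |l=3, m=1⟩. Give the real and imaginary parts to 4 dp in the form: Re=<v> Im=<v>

Re=0.1511 Im=0.0010

First d^3_{-2,1}(β=0.6267), then the phase factors e^{-i(-2)α} and e^{-i(1)γ}:
c=cos(0.6267/2)=0.951306, s=sin(0.6267/2)=0.308247; N=√[1·120·24·2]=75.894664
k∈{3,4} keeps every argument non-negative
  k=3: (−1)^0·75.8947/(12)·0.9513^3·0.3082^3 = +0.159474
  k=4: (−1)^1·75.8947/(24)·0.9513^1·0.3082^5 = -0.008372
d^3_{-2,1}(0.6267) = +0.159474 -0.008372 = +0.151102
Attach z-rotation phases: D = e^{-i(-2)(1.8527)}·(+0.151102)·e^{-i(1)(3.6991)} = +0.151099+0.000952i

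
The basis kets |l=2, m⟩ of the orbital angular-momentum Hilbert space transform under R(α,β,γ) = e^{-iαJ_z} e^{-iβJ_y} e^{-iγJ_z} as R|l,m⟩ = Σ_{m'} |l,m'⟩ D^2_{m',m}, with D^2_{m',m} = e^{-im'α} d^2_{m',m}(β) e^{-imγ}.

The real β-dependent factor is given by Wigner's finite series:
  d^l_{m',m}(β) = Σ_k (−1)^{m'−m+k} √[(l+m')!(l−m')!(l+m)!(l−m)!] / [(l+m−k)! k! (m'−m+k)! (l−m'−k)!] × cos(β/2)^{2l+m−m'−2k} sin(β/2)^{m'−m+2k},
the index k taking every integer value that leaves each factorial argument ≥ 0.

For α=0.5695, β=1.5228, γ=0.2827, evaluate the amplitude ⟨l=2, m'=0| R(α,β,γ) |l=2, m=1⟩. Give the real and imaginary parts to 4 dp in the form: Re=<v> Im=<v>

Re=0.0564 Im=-0.0164

First d^2_{0,1}(β=1.5228), then the phase factors e^{-i(0)α} and e^{-i(1)γ}:
Half-angle: c=0.723871, s=0.689936. N=√(2·2·6·1)=4.898979
k∈{1,2} keeps every argument non-negative
  k=1: (−1)^0·4.8990/(2)·0.7239^3·0.6899^1 = +0.641014
  k=2: (−1)^1·4.8990/(2)·0.7239^1·0.6899^3 = -0.582321
d^2_{0,1}(1.5228) = +0.641014 -0.582321 = +0.058693
D = (+1.000000+0.000000i)·(+0.058693)·(+0.960306-0.278949i) = +0.056363-0.016372i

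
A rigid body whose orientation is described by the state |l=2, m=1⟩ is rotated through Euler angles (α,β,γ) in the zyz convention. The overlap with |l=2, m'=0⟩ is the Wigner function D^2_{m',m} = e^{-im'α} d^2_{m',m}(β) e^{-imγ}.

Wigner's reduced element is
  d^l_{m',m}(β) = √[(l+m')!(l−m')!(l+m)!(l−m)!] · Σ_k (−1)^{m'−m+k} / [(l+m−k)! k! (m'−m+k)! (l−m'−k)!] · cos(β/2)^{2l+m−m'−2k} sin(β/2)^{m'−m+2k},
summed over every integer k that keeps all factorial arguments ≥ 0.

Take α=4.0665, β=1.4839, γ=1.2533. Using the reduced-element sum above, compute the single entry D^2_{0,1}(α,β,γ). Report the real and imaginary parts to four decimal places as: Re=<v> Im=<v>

Re=0.0331 Im=-0.1006

First d^2_{0,1}(β=1.4839), then the phase factors e^{-i(0)α} and e^{-i(1)γ}:
Half-angle: c=0.737152, s=0.675727. N=√(2·2·6·1)=4.898979
Admissible k: 1..2 (factorial args all ≥0)
  k=1: (−1)^0·4.8990/(2)·0.7372^3·0.6757^1 = +0.663007
  k=2: (−1)^1·4.8990/(2)·0.7372^1·0.6757^3 = -0.557116
d^2_{0,1}(1.4839) = +0.663007 -0.557116 = +0.105891
Attach z-rotation phases: D = e^{-i(0)(4.0665)}·(+0.105891)·e^{-i(1)(1.2533)} = +0.033058-0.100598i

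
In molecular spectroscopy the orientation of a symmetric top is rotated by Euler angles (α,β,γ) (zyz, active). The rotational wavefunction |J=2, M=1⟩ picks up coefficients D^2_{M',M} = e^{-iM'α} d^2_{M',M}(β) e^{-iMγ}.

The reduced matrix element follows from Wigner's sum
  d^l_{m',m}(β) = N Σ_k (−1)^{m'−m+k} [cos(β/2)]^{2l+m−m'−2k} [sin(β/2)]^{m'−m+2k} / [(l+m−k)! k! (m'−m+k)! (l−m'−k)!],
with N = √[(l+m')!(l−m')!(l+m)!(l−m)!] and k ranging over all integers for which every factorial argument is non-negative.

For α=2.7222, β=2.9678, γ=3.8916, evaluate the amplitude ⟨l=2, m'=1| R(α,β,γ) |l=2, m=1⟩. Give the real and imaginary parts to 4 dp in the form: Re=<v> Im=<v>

First d^2_{1,1}(β=2.9678), then the phase factors e^{-i(1)α} and e^{-i(1)γ}:
With c≡cos(β/2)=0.086787 and s≡sin(β/2)=0.996227, N=[6·1·6·1]^{1/2}=6.000000
k∈{0,1} keeps every argument non-negative
  k=0: (−1)^0·6.0000/(6)·0.0868^4·0.9962^0 = +0.000057
  k=1: (−1)^1·6.0000/(2)·0.0868^2·0.9962^2 = -0.022426
d^2_{1,1}(2.9678) = +0.000057 -0.022426 = -0.022369
Attach z-rotation phases: D = e^{-i(1)(2.7222)}·(-0.022369)·e^{-i(1)(3.8916)} = -0.021158+0.007262i

Re=-0.0212 Im=0.0073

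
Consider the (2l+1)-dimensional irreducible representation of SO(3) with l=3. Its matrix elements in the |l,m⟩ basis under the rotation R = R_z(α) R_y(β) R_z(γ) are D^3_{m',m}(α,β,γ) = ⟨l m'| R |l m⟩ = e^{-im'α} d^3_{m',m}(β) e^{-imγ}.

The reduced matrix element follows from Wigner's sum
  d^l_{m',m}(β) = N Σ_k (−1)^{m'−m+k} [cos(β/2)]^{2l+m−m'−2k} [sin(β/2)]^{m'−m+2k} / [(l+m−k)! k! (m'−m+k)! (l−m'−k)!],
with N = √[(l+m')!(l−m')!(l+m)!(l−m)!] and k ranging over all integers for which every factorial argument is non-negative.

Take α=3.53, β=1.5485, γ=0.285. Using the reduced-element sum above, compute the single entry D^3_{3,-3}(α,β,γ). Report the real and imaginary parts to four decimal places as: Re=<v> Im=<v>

First d^3_{3,-3}(β=1.5485), then the phase factors e^{-i(3)α} and e^{-i(-3)γ}:
With c≡cos(β/2)=0.714946 and s≡sin(β/2)=0.699180, N=[720·1·1·720]^{1/2}=720.000000
k: max(0,(-3)−(3))=0 … min(3+(-3),3−(3))=0
  k=0: (−1)^6·720.0000/(720)·0.7149^0·0.6992^6 = +0.116825
d^3_{3,-3}(1.5485) = +0.116825
Attach z-rotation phases: D = e^{-i(3)(3.53)}·(+0.116825)·e^{-i(-3)(0.285)} = -0.111248+0.035663i

Re=-0.1112 Im=0.0357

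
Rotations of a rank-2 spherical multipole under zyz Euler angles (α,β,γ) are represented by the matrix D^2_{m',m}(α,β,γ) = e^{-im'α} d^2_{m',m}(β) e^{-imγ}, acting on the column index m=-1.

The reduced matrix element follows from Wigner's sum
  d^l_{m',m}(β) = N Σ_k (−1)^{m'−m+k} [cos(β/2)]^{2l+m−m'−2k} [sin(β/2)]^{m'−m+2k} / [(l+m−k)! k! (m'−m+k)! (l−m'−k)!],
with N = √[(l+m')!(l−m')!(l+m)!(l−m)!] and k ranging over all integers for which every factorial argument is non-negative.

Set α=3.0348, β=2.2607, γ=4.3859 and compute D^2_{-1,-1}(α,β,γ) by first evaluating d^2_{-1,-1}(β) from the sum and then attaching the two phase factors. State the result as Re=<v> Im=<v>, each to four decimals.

Re=-0.1735 Im=-0.3750

D^2_{-1,-1}(3.0348,2.2607,4.3859) = e^{-i·-1·3.0348}·d^2_{-1,-1}(2.2607)·e^{-i·-1·4.3859}. Compute d first:
Half-angle: c=0.426343, s=0.904561. N=√(1·6·1·6)=6.000000
k∈{0,1} keeps every argument non-negative
  k=0: (−1)^0·6.0000/(6)·0.4263^4·0.9046^0 = +0.033040
  k=1: (−1)^1·6.0000/(2)·0.4263^2·0.9046^2 = -0.446186
d^2_{-1,-1}(2.2607) = +0.033040 -0.446186 = -0.413146
Phases: e^{-i·(-1)·3.0348}=-0.994303+0.106590i, e^{-i·(-1)·4.3859}=-0.320719-0.947174i ⇒ D=-0.173460-0.374969i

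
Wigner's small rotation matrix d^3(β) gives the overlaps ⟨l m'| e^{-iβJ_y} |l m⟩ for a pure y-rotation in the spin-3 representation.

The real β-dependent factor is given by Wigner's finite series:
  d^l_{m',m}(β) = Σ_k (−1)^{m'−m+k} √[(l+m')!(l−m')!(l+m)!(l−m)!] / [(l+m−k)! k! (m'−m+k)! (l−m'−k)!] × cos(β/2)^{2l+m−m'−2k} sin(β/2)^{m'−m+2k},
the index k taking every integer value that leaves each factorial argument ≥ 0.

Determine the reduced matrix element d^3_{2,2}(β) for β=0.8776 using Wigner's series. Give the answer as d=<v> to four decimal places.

d^3_{2,2}(β=0.8776) via Wigner's sum:
Half-angle: c=0.905262, s=0.424853. N=√(120·1·120·1)=120.000000
The bounds max(0,m−m')=0 and min(l+m,l−m')=1 give 2 terms
  k=0: (−1)^0·120.0000/(120)·0.9053^6·0.4249^0 = +0.550359
  k=1: (−1)^1·120.0000/(24)·0.9053^4·0.4249^2 = -0.606102
d^3_{2,2}(0.8776) = +0.550359 -0.606102 = -0.055743

d=-0.0557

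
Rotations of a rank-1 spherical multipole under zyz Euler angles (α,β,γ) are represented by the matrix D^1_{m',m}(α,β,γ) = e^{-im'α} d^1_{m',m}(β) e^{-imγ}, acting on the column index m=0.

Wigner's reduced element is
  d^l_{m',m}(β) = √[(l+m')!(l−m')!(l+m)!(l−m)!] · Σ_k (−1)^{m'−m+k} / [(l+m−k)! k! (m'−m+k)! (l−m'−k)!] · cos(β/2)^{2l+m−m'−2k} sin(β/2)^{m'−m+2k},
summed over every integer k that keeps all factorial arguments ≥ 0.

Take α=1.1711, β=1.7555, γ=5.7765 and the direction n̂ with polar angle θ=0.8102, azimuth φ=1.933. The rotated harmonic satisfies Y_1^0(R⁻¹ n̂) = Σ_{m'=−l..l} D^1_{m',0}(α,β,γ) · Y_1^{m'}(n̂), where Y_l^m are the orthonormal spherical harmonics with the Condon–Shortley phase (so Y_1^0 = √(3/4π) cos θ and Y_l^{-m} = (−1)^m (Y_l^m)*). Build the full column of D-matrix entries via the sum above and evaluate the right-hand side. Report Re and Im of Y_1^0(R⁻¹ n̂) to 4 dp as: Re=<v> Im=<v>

Need the full column D^1_{m',0} for m'=−1..1 at α=1.1711, β=1.7555, γ=5.7765.
cos(β/2)=0.638884, sin(β/2)=0.769303
d^1_{-1,0}: single k=1 term ⇒ +0.695079;  D = +0.270482+0.640293i
d^1_{0,0}: k∈[0..1] ⇒ +0.408172 -0.591828 = -0.183655;  D = -0.183655+0.000000i
d^1_{1,0}: single k=0 term ⇒ -0.695079;  D = -0.270482+0.640293i
Y_1^{m'}(θ=0.8102,φ=1.933) and Σ D·Y over m':
  (+0.2705+0.6403i)·(-0.0887-0.2340i)  (-0.1837+0.0000i)·(+0.3368+0.0000i)  (-0.2705+0.6403i)·(+0.0887-0.2340i)
Y_1^0(R⁻¹ n̂) = +0.189881+0.000000i

Re=0.1899 Im=0.0000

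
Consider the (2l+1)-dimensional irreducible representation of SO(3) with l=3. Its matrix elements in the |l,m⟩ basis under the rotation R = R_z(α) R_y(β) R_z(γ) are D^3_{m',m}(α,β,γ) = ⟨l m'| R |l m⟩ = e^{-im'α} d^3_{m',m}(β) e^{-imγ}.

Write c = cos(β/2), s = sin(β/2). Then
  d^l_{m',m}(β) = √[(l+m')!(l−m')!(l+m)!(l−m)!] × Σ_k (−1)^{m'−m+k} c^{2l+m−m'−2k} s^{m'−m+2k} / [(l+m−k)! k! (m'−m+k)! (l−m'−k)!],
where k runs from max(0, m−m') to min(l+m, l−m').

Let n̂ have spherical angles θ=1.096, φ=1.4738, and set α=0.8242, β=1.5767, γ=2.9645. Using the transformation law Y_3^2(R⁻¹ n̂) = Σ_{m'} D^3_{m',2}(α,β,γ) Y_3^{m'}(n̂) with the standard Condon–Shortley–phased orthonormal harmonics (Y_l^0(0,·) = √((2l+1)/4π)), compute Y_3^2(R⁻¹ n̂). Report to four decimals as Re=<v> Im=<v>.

Need the full column D^3_{m',2} for m'=−3..3 at α=0.8242, β=1.5767, γ=2.9645.
cos(β/2)=0.705016, sin(β/2)=0.709191
d^3_{-3,2}: single k=5 term ⇒ +0.309807;  D = -0.294582+0.095926i
d^3_{-2,2}: k∈[4..5] ⇒ +0.628668 -0.127227 = +0.501441;  D = -0.209851+0.455418i
d^3_{-1,2}: k∈[3..4] ⇒ +0.790528 -0.399959 = +0.390569;  D = +0.149360+0.360882i
d^3_{0,2}: k∈[2..3] ⇒ +0.680588 -0.688671 = -0.008084;  D = -0.007582-0.002804i
d^3_{1,2}: k∈[1..2] ⇒ +0.390624 -0.790528 = -0.399904;  D = -0.356539+0.181116i
d^3_{2,2}: k∈[0..1] ⇒ +0.122799 -0.621289 = -0.498489;  D = -0.136122+0.479544i
d^3_{3,2}: single k=0 term ⇒ -0.302576;  D = +0.157538+0.258330i
Y_3^{m'}(θ=1.096,φ=1.4738) and Σ D·Y over m':
  (-0.2946+0.0959i)·(-0.0842+0.2812i)  (-0.2099+0.4554i)·(-0.3626-0.0712i)  (+0.1494+0.3609i)·(+0.0013-0.0129i)  (-0.0076-0.0028i)·(-0.3335+0.0000i)  (-0.3565+0.1811i)·(-0.0013-0.0129i)  (-0.1361+0.4795i)·(-0.3626+0.0712i)  (+0.1575+0.2583i)·(+0.0842+0.2812i)
Y_3^2(R⁻¹ n̂) = +0.072339-0.354828i

Re=0.0723 Im=-0.3548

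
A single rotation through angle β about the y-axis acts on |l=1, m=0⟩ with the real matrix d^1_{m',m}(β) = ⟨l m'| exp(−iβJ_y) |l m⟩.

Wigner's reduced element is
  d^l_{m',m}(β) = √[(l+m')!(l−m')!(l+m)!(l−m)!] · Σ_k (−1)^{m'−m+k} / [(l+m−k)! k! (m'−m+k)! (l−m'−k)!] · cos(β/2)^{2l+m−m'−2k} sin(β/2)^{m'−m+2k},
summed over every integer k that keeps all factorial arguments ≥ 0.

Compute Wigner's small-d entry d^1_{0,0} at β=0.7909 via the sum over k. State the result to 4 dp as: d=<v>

d^1_{0,0}(β=0.7909) via Wigner's sum:
Half-angle: c=0.922823, s=0.385223. N=√(1·1·1·1)=1.000000
The bounds max(0,m−m')=0 and min(l+m,l−m')=1 give 2 terms
  k=0: (−1)^0·1.0000/(1)·0.9228^2·0.3852^0 = +0.851603
  k=1: (−1)^1·1.0000/(1)·0.9228^0·0.3852^2 = -0.148397
d^1_{0,0}(0.7909) = +0.851603 -0.148397 = +0.703206

d=0.7032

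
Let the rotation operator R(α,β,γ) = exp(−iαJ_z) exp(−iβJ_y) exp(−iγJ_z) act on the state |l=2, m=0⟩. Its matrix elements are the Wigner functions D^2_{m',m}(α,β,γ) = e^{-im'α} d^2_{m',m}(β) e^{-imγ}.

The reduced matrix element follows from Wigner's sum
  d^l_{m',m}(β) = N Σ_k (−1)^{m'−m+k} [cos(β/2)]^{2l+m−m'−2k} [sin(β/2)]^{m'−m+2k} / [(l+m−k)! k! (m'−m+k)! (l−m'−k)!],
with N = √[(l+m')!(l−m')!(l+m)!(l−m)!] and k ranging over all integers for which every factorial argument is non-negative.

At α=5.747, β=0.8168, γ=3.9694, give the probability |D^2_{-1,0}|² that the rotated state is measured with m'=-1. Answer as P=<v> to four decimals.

First d^2_{-1,0}(β=0.8168), then the phase factors e^{-i(-1)α} and e^{-i(0)γ}:
With c≡cos(β/2)=0.917757 and s≡sin(β/2)=0.397141, N=[1·6·2·2]^{1/2}=4.898979
k∈{1,2} keeps every argument non-negative
  k=1: (−1)^0·4.8990/(2)·0.9178^3·0.3971^1 = +0.751977
  k=2: (−1)^1·4.8990/(2)·0.9178^1·0.3971^3 = -0.140812
d^2_{-1,0}(0.8168) = +0.751977 -0.140812 = +0.611165
|D^2_{-1,0}|² = |d^2_{-1,0}(β)|² = (+0.611165)² = 0.373523 (the z-rotation phases have unit modulus)

P=0.3735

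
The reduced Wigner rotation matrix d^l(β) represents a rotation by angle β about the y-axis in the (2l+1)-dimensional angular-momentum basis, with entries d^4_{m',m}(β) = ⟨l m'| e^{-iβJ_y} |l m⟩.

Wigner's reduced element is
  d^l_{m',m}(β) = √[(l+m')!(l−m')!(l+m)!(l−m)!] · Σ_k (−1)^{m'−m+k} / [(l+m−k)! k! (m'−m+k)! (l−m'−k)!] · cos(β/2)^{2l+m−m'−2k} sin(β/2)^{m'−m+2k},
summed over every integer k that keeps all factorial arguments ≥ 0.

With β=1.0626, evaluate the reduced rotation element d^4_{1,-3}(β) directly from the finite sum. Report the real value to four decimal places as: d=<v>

d^4_{1,-3}(β=1.0626) via Wigner's sum:
Half-angle: c=0.862149, s=0.506655. N=√(120·6·1·5040)=1904.940944
Admissible k: 0..1 (factorial args all ≥0)
  k=0: (−1)^4·1904.9409/(144)·0.8621^4·0.5067^4 = +0.481611
  k=1: (−1)^5·1904.9409/(240)·0.8621^2·0.5067^6 = -0.099795
d^4_{1,-3}(1.0626) = +0.481611 -0.099795 = +0.381817

d=0.3818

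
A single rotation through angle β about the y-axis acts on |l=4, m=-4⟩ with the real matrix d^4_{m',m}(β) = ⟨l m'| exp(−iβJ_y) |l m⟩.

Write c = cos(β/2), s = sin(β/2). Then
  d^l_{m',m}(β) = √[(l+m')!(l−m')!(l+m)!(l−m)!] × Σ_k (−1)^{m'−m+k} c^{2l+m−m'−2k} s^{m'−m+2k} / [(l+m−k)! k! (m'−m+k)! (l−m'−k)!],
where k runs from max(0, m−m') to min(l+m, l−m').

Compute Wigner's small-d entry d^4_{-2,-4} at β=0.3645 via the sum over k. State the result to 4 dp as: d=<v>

d^4_{-2,-4}(β=0.3645) via Wigner's sum:
With c≡cos(β/2)=0.983438 and s≡sin(β/2)=0.181243, N=[2·720·1·40320]^{1/2}=7619.763776
The bounds max(0,m−m')=0 and min(l+m,l−m')=0 give 1 term
  k=0: (−1)^2·7619.7638/(1440)·0.9834^6·0.1812^2 = +0.157247
d^4_{-2,-4}(0.3645) = +0.157247

d=0.1572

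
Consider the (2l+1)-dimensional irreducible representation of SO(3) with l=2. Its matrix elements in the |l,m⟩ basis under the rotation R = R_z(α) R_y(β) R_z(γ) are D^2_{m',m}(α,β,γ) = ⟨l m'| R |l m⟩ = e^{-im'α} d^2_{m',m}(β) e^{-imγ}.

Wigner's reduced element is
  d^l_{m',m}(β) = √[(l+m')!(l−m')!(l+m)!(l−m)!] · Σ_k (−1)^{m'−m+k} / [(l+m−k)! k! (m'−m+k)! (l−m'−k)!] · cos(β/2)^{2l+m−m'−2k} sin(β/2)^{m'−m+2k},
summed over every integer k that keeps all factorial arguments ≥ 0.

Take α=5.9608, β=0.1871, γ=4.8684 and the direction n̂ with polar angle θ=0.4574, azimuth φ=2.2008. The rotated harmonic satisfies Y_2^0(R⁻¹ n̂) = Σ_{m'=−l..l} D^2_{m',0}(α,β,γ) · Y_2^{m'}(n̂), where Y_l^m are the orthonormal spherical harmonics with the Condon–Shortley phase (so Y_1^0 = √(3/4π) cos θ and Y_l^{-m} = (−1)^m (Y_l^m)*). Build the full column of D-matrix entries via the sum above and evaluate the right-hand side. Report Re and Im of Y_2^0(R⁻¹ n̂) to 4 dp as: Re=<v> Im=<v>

Need the full column D^2_{m',0} for m'=−2..2 at α=5.9608, β=0.1871, γ=4.8684.
cos(β/2)=0.995627, sin(β/2)=0.093414
d^2_{-2,0}: single k=2 term ⇒ +0.021188;  D = +0.016934-0.012734i
d^2_{-1,0}: k∈[1..2] ⇒ +0.225827 -0.001988 = +0.223839;  D = +0.212308-0.070919i
d^2_{0,0}: k∈[0..2] ⇒ +0.982624 -0.034600 +0.000076 = +0.948100;  D = +0.948100+0.000000i
d^2_{1,0}: k∈[0..1] ⇒ -0.225827 +0.001988 = -0.223839;  D = -0.212308-0.070919i
d^2_{2,0}: single k=0 term ⇒ +0.021188;  D = +0.016934+0.012734i
Y_2^{m'}(θ=0.4574,φ=2.2008) and Σ D·Y over m':
  (+0.0169-0.0127i)·(-0.0230+0.0717i)  (+0.2123-0.0709i)·(-0.1803-0.2473i)  (+0.9481+0.0000i)·(+0.4463+0.0000i)  (-0.2123-0.0709i)·(+0.1803-0.2473i)  (+0.0169+0.0127i)·(-0.0230-0.0717i)
Y_2^0(R⁻¹ n̂) = +0.312485+0.000000i

Re=0.3125 Im=0.0000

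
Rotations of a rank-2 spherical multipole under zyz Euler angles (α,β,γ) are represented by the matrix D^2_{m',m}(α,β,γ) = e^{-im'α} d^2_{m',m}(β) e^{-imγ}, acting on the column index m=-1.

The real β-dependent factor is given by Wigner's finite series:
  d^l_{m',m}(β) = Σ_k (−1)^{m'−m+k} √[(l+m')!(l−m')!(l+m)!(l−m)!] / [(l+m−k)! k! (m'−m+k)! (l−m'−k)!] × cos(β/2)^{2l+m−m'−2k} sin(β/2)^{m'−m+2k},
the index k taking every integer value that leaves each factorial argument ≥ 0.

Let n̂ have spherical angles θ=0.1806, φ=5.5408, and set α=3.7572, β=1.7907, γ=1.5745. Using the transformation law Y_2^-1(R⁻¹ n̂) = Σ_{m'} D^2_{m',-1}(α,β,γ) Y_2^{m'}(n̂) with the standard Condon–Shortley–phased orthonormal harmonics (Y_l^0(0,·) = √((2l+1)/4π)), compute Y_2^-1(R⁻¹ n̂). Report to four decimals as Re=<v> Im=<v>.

Re=-0.0348 Im=0.1849

Need the full column D^2_{m',-1} for m'=−2..2 at α=3.7572, β=1.7907, γ=1.5745.
cos(β/2)=0.625246, sin(β/2)=0.780428
d^2_{-2,-1}: single k=1 term ⇒ +0.381518;  D = -0.360199+0.125748i
d^2_{-1,-1}: k∈[0..1] ⇒ +0.152828 -0.714313 = -0.561485;  D = -0.325927+0.457205i
d^2_{0,-1}: k∈[0..1] ⇒ -0.467262 +0.727989 = +0.260727;  D = -0.000966+0.260725i
d^2_{1,-1}: k∈[0..1] ⇒ +0.714313 -0.370964 = +0.343349;  D = -0.197229-0.281050i
d^2_{2,-1}: single k=0 term ⇒ -0.594401;  D = -0.559720-0.200065i
Y_2^{m'}(θ=0.1806,φ=5.5408) and Σ D·Y over m':
  (-0.3602+0.1257i)·(+0.0011+0.0124i)  (-0.3259+0.4572i)·(+0.1006+0.0923i)  (-0.0010+0.2607i)·(+0.6003+0.0000i)  (-0.1972-0.2811i)·(-0.1006+0.0923i)  (-0.5597-0.2001i)·(+0.0011-0.0124i)
Y_2^-1(R⁻¹ n̂) = -0.034812+0.184879i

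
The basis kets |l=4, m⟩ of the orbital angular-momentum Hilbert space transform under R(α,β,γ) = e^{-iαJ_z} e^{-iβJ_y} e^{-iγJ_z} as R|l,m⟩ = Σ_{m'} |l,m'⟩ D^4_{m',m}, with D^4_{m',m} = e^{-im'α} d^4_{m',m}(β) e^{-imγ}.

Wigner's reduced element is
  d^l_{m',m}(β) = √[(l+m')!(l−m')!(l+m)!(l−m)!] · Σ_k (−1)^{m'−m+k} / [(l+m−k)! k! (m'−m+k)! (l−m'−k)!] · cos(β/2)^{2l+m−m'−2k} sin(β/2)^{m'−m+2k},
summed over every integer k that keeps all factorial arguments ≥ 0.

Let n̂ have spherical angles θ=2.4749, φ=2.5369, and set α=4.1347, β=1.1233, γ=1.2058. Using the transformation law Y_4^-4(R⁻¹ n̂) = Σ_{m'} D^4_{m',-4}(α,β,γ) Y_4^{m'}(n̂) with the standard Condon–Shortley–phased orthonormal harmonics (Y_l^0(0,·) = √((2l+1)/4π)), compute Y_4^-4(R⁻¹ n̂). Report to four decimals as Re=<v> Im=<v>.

Re=0.0474 Im=0.3346

Need the full column D^4_{m',-4} for m'=−4..4 at α=4.1347, β=1.1233, γ=1.2058.
cos(β/2)=0.846378, sin(β/2)=0.532583
d^4_{-4,-4}: single k=0 term ⇒ +0.263338;  D = -0.212916+0.154963i
d^4_{-3,-4}: single k=0 term ⇒ -0.468685;  D = +0.024108+0.468065i
d^4_{-2,-4}: single k=0 term ⇒ +0.551746;  D = +0.477098+0.277129i
d^4_{-1,-4}: single k=0 term ⇒ -0.490996;  D = +0.438448-0.220997i
d^4_{0,-4}: single k=0 term ⇒ +0.345427;  D = +0.038199-0.343308i
d^4_{1,-4}: single k=0 term ⇒ -0.194413;  D = -0.150125-0.123526i
d^4_{2,-4}: single k=0 term ⇒ +0.086503;  D = -0.082521+0.025944i
d^4_{3,-4}: single k=0 term ⇒ -0.029095;  D = -0.007847+0.028017i
d^4_{4,-4}: single k=0 term ⇒ +0.006473;  D = +0.004268+0.004866i
Y_4^{m'}(θ=2.4749,φ=2.5369) and Σ D·Y over m':
  (-0.2129+0.1550i)·(-0.0485+0.0428i)  (+0.0241+0.4681i)·(-0.0560+0.2258i)  (+0.4771+0.2771i)·(+0.1503+0.3976i)  (+0.4384-0.2210i)·(+0.2503+0.1729i)  (+0.0382-0.3433i)·(-0.2304+0.0000i)  (-0.1501-0.1235i)·(-0.2503+0.1729i)  (-0.0825+0.0259i)·(+0.1503-0.3976i)  (-0.0078+0.0280i)·(+0.0560+0.2258i)  (+0.0043+0.0049i)·(-0.0485-0.0428i)
Y_4^-4(R⁻¹ n̂) = +0.047422+0.334618i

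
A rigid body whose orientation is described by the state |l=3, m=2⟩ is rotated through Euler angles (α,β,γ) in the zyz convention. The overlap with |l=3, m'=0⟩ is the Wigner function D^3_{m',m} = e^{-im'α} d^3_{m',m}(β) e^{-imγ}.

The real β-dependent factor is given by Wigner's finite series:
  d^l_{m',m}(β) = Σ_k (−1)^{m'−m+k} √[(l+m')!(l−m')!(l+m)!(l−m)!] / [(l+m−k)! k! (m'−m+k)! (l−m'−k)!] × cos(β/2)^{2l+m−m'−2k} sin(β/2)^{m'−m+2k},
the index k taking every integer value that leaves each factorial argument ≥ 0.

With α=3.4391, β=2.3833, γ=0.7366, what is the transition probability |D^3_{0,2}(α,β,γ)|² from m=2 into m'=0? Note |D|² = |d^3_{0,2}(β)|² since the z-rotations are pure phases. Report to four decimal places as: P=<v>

First d^3_{0,2}(β=2.3833), then the phase factors e^{-i(0)α} and e^{-i(2)γ}:
With c≡cos(β/2)=0.370128 and s≡sin(β/2)=0.928981, N=[6·6·120·1]^{1/2}=65.726707
Admissible k: 2..3 (factorial args all ≥0)
  k=2: (−1)^0·65.7267/(12)·0.3701^4·0.9290^2 = +0.088712
  k=3: (−1)^1·65.7267/(12)·0.3701^2·0.9290^4 = -0.558844
d^3_{0,2}(2.3833) = +0.088712 -0.558844 = -0.470133
|D^3_{0,2}|² = |d^3_{0,2}(β)|² = (-0.470133)² = 0.221025 (the z-rotation phases have unit modulus)

P=0.2210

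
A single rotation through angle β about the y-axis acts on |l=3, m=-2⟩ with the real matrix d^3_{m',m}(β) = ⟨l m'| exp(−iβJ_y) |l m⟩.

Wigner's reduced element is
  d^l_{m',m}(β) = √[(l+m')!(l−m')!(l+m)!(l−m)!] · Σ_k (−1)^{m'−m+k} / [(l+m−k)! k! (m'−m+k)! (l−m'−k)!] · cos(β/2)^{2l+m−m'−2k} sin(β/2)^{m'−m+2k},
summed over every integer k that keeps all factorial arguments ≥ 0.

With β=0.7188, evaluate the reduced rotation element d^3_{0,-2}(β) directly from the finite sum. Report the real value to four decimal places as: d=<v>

d=0.4468

d^3_{0,-2}(β=0.7188) via Wigner's sum:
c=cos(0.7188/2)=0.936108, s=sin(0.7188/2)=0.351713; N=√[6·6·1·120]=65.726707
Admissible k: 0..1 (factorial args all ≥0)
  k=0: (−1)^2·65.7267/(12)·0.9361^4·0.3517^2 = +0.520284
  k=1: (−1)^3·65.7267/(12)·0.9361^2·0.3517^4 = -0.073445
d^3_{0,-2}(0.7188) = +0.520284 -0.073445 = +0.446839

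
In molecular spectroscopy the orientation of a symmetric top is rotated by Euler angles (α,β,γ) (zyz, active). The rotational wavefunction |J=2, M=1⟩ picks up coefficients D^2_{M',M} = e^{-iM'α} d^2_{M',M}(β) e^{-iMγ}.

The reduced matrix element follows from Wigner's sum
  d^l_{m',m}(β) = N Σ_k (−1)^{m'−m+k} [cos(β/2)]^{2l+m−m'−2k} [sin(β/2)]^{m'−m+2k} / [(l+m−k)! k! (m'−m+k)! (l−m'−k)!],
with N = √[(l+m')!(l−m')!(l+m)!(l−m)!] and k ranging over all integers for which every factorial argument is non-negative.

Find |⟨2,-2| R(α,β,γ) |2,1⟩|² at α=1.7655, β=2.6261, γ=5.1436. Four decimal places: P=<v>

P=0.2125

D^2_{-2,1}(1.7655,2.6261,5.1436) = e^{-i·-2·1.7655}·d^2_{-2,1}(2.6261)·e^{-i·1·5.1436}. Compute d first:
With c≡cos(β/2)=0.254902 and s≡sin(β/2)=0.966967, N=[1·24·6·1]^{1/2}=12.000000
k: max(0,(1)−(-2))=3 … min(2+(1),2−(-2))=3
  k=3: (−1)^0·12.0000/(6)·0.2549^1·0.9670^3 = +0.460933
d^2_{-2,1}(2.6261) = +0.460933
|D^2_{-2,1}|² = |d^2_{-2,1}(β)|² = (+0.460933)² = 0.212459 (the z-rotation phases have unit modulus)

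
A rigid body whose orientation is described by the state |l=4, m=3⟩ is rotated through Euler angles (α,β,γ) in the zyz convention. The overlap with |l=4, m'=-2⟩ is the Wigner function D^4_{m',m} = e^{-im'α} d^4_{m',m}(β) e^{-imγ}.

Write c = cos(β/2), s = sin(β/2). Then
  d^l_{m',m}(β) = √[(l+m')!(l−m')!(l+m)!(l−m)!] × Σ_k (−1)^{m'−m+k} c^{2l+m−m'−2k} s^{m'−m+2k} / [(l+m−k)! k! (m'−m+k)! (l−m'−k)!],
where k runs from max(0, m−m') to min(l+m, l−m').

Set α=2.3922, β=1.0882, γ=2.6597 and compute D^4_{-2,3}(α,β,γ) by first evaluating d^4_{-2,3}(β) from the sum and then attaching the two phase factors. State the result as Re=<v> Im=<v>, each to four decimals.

First d^4_{-2,3}(β=1.0882), then the phase factors e^{-i(-2)α} and e^{-i(3)γ}:
With c≡cos(β/2)=0.855594 and s≡sin(β/2)=0.517648, N=[2·720·5040·1]^{1/2}=2693.993318
Admissible k: 5..6 (factorial args all ≥0)
  k=5: (−1)^0·2693.9933/(240)·0.8556^3·0.5176^5 = +0.261313
  k=6: (−1)^1·2693.9933/(720)·0.8556^1·0.5176^7 = -0.031884
d^4_{-2,3}(1.0882) = +0.261313 -0.031884 = +0.229429
Phases: e^{-i·(-2)·2.3922}=+0.071949-0.997408i, e^{-i·(3)·2.6597}=-0.124792-0.992183i ⇒ D=-0.229106+0.012179i

Re=-0.2291 Im=0.0122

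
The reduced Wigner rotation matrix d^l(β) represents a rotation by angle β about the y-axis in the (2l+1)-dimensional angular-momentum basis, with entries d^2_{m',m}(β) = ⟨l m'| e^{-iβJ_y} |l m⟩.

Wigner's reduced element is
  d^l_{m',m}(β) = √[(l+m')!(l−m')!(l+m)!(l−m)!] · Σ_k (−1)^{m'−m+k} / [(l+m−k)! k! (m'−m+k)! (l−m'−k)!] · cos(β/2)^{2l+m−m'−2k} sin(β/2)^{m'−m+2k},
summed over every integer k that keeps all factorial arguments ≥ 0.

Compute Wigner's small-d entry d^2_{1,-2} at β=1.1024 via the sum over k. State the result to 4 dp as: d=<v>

d^2_{1,-2}(β=1.1024) via Wigner's sum:
With c≡cos(β/2)=0.851897 and s≡sin(β/2)=0.523710, N=[6·1·1·24]^{1/2}=12.000000
The bounds max(0,m−m')=0 and min(l+m,l−m')=0 give 1 term
  k=0: (−1)^3·12.0000/(6)·0.8519^1·0.5237^3 = -0.244731
d^2_{1,-2}(1.1024) = -0.244731

d=-0.2447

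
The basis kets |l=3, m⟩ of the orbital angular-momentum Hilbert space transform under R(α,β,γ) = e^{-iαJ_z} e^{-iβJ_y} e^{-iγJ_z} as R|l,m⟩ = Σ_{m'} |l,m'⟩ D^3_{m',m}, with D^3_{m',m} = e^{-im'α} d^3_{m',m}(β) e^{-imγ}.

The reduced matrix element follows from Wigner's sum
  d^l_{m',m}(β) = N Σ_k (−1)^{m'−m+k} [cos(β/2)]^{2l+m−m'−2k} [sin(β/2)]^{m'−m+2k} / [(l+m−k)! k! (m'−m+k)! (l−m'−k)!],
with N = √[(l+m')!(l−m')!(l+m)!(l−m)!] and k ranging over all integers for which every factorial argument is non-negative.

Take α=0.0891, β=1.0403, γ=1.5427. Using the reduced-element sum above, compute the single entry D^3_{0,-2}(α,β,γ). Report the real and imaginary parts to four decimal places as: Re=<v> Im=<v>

D^3_{0,-2}(0.0891,1.0403,1.5427) = e^{-i·0·0.0891}·d^3_{0,-2}(1.0403)·e^{-i·-2·1.5427}. Compute d first:
c=cos(1.0403/2)=0.867745, s=sin(1.0403/2)=0.497010; N=√[6·6·1·120]=65.726707
k: max(0,(-2)−(0))=0 … min(3+(-2),3−(0))=1
  k=0: (−1)^2·65.7267/(12)·0.8677^4·0.4970^2 = +0.767113
  k=1: (−1)^3·65.7267/(12)·0.8677^2·0.4970^4 = -0.251655
d^3_{0,-2}(1.0403) = +0.767113 -0.251655 = +0.515457
Attach z-rotation phases: D = e^{-i(0)(0.0891)}·(+0.515457)·e^{-i(-2)(1.5427)} = -0.514644+0.028950i

Re=-0.5146 Im=0.0289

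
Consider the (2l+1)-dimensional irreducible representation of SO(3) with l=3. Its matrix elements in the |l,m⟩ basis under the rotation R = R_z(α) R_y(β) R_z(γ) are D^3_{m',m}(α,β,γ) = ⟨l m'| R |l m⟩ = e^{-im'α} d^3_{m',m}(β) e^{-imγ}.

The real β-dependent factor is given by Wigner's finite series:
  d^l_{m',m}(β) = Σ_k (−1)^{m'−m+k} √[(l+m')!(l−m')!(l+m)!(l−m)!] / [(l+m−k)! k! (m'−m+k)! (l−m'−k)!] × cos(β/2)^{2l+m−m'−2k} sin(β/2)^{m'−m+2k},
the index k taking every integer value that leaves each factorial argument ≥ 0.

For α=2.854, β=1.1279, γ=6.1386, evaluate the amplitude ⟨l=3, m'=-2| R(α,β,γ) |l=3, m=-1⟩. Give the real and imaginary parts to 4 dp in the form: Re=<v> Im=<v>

Re=0.1096 Im=-0.0961

D^3_{-2,-1}(2.854,1.1279,6.1386) = e^{-i·-2·2.854}·d^3_{-2,-1}(1.1279)·e^{-i·-1·6.1386}. Compute d first:
c=cos(1.1279/2)=0.845150, s=sin(1.1279/2)=0.534529; N=√[1·120·2·24]=75.894664
k: max(0,(-1)−(-2))=1 … min(3+(-1),3−(-2))=2
  k=1: (−1)^0·75.8947/(24)·0.8452^5·0.5345^1 = +0.728854
  k=2: (−1)^1·75.8947/(12)·0.8452^3·0.5345^3 = -0.583103
d^3_{-2,-1}(1.1279) = +0.728854 -0.583103 = +0.145752
D = (+0.839092-0.543990i)·(+0.145752)·(+0.989566-0.144082i) = +0.109599-0.096081i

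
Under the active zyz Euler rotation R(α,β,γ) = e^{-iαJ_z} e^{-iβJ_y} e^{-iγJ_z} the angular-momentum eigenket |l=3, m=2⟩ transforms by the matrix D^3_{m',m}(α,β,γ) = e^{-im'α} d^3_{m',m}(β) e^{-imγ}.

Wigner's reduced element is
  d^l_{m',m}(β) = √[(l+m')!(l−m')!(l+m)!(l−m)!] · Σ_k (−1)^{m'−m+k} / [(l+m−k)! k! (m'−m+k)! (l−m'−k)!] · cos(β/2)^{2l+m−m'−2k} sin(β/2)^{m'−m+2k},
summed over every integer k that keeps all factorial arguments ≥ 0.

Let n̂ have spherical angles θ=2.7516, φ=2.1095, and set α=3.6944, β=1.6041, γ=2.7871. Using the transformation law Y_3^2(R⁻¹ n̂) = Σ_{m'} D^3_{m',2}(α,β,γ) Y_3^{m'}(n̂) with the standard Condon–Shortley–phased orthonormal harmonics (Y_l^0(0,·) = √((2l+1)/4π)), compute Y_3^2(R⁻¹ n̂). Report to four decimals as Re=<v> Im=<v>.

Need the full column D^3_{m',2} for m'=−3..3 at α=3.6944, β=1.6041, γ=2.7871.
cos(β/2)=0.695235, sin(β/2)=0.718783
d^3_{-3,2}: single k=5 term ⇒ +0.326735;  D = +0.233612-0.228431i
d^3_{-2,2}: k∈[4..5] ⇒ +0.645095 -0.137907 = +0.507188;  D = -0.122433+0.492189i
d^3_{-1,2}: k∈[3..4] ⇒ +0.789255 -0.421813 = +0.367442;  D = -0.111743-0.350039i
d^3_{0,2}: k∈[2..3] ⇒ +0.661122 -0.706666 = -0.045544;  D = -0.034569-0.029652i
d^3_{1,2}: k∈[1..2] ⇒ +0.369194 -0.789255 = -0.420061;  D = +0.414948+0.065338i
d^3_{2,2}: k∈[0..1] ⇒ +0.112925 -0.603519 = -0.490595;  D = -0.452509+0.189522i
d^3_{3,2}: single k=0 term ⇒ -0.285977;  D = +0.166479-0.232524i
Y_3^{m'}(θ=2.7516,φ=2.1095) and Σ D·Y over m':
  (+0.2336-0.2284i)·(+0.0229-0.0010i)  (-0.1224+0.4922i)·(+0.0647-0.1203i)  (-0.1117-0.3500i)·(-0.2066-0.3456i)  (-0.0346-0.0297i)·(-0.4409+0.0000i)  (+0.4149+0.0653i)·(+0.2066-0.3456i)  (-0.4525+0.1895i)·(+0.0647+0.1203i)  (+0.1665-0.2325i)·(-0.0229-0.0010i)
Y_3^2(R⁻¹ n̂) = +0.025915-0.001848i

Re=0.0259 Im=-0.0018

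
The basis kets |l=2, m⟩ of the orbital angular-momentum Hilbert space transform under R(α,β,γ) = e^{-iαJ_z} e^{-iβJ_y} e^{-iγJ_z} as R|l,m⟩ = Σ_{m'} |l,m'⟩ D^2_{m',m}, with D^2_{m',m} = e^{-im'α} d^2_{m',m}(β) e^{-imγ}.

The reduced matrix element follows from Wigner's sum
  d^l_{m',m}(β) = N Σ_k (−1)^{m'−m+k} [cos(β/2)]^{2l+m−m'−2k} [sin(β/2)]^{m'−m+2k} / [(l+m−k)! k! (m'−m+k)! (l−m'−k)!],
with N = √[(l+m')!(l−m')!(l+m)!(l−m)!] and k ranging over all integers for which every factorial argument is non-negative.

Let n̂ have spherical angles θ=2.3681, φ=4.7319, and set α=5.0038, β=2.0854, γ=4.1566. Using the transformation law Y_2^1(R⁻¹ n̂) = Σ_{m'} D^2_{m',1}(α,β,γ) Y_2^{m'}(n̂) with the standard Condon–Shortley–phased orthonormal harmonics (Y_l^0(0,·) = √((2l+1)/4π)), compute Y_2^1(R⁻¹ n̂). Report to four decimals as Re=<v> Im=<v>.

Re=-0.0040 Im=-0.2512

Need the full column D^2_{m',1} for m'=−2..2 at α=5.0038, β=2.0854, γ=4.1566.
cos(β/2)=0.503890, sin(β/2)=0.863768
d^2_{-2,1}: single k=3 term ⇒ +0.649467;  D = +0.589750-0.272033i
d^2_{-1,1}: k∈[2..3] ⇒ +0.568312 -0.556658 = +0.011654;  D = +0.007716+0.008734i
d^2_{0,1}: k∈[1..2] ⇒ +0.270695 -0.795431 = -0.524736;  D = +0.276858-0.445755i
d^2_{1,1}: k∈[0..1] ⇒ +0.064468 -0.568312 = -0.503844;  D = +0.486338+0.131659i
d^2_{2,1}: single k=0 term ⇒ -0.221021;  D = +0.005974+0.220941i
Y_2^{m'}(θ=2.3681,φ=4.7319) and Σ D·Y over m':
  (+0.5897-0.2720i)·(-0.1884+0.0074i)  (+0.0077+0.0087i)·(-0.0075-0.3861i)  (+0.2769-0.4458i)·(+0.1690+0.0000i)  (+0.4863+0.1317i)·(+0.0075-0.3861i)  (+0.0060+0.2209i)·(-0.1884-0.0074i)
Y_2^1(R⁻¹ n̂) = -0.004017-0.251219i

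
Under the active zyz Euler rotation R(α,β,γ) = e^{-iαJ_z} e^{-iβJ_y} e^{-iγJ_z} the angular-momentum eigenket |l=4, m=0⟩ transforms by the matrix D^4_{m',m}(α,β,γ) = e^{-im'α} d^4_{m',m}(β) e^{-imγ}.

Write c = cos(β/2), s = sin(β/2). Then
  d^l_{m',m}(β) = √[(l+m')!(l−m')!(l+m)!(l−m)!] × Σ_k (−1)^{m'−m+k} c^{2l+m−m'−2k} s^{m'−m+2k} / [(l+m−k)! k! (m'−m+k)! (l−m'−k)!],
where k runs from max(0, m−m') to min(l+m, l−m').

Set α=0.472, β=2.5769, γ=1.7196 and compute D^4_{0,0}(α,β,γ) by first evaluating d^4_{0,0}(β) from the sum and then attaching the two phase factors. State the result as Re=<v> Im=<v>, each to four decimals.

Re=-0.0731 Im=0.0000

D^4_{0,0}(0.472,2.5769,1.7196) = e^{-i·0·0.472}·d^4_{0,0}(2.5769)·e^{-i·0·1.7196}. Compute d first:
Half-angle: c=0.278610, s=0.960404. N=√(24·24·24·24)=576.000000
Admissible k: 0..4 (factorial args all ≥0)
  k=0: (−1)^0·576.0000/(576)·0.2786^8·0.9604^0 = +0.000036
  k=1: (−1)^1·576.0000/(36)·0.2786^6·0.9604^2 = -0.006903
  k=2: (−1)^2·576.0000/(16)·0.2786^4·0.9604^4 = +0.184546
  k=3: (−1)^3·576.0000/(36)·0.2786^2·0.9604^6 = -0.974625
  k=4: (−1)^4·576.0000/(576)·0.2786^0·0.9604^8 = +0.723824
d^4_{0,0}(2.5769) = +0.000036 -0.006903 +0.184546 -0.974625 +0.723824 = -0.073121
Phases: e^{-i·(0)·0.472}=+1.000000+0.000000i, e^{-i·(0)·1.7196}=+1.000000+0.000000i ⇒ D=-0.073121+0.000000i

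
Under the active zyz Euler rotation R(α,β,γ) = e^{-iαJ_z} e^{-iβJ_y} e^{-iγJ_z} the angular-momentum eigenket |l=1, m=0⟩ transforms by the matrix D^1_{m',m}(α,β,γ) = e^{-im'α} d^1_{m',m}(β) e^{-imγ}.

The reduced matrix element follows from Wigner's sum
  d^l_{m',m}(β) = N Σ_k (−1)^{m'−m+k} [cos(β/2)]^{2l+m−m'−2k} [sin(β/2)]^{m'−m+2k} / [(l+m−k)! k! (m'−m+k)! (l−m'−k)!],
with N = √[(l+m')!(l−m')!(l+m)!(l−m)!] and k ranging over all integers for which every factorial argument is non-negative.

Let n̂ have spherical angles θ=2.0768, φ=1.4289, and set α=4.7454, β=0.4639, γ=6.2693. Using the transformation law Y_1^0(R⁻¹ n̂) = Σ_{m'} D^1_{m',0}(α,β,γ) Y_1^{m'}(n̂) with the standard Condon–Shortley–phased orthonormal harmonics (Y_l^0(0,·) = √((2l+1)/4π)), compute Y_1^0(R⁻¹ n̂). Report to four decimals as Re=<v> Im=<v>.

Re=-0.4001 Im=0.0000

Need the full column D^1_{m',0} for m'=−1..1 at α=4.7454, β=0.4639, γ=6.2693.
cos(β/2)=0.973220, sin(β/2)=0.229876
d^1_{-1,0}: single k=1 term ⇒ +0.316387;  D = +0.010442-0.316215i
d^1_{0,0}: k∈[0..1] ⇒ +0.947157 -0.052843 = +0.894314;  D = +0.894314+0.000000i
d^1_{1,0}: single k=0 term ⇒ -0.316387;  D = -0.010442-0.316215i
Y_1^{m'}(θ=2.0768,φ=1.4289) and Σ D·Y over m':
  (+0.0104-0.3162i)·(+0.0427-0.2992i)  (+0.8943+0.0000i)·(-0.2368+0.0000i)  (-0.0104-0.3162i)·(-0.0427-0.2992i)
Y_1^0(R⁻¹ n̂) = -0.400097+0.000000i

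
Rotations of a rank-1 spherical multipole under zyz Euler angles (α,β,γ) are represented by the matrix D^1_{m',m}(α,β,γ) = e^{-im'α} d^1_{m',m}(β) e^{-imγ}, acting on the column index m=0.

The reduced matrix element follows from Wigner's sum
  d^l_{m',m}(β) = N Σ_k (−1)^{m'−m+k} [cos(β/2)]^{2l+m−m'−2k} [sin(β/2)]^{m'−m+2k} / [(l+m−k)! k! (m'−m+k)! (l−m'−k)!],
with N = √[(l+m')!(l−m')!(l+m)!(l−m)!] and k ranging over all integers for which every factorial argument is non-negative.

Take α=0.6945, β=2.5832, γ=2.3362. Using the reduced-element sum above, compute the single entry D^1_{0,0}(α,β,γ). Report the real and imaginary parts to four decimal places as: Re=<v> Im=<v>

D^1_{0,0}(0.6945,2.5832,2.3362) = e^{-i·0·0.6945}·d^1_{0,0}(2.5832)·e^{-i·0·2.3362}. Compute d first:
c=cos(2.5832/2)=0.275583, s=sin(2.5832/2)=0.961277; N=√[1·1·1·1]=1.000000
k: max(0,(0)−(0))=0 … min(1+(0),1−(0))=1
  k=0: (−1)^0·1.0000/(1)·0.2756^2·0.9613^0 = +0.075946
  k=1: (−1)^1·1.0000/(1)·0.2756^0·0.9613^2 = -0.924054
d^1_{0,0}(2.5832) = +0.075946 -0.924054 = -0.848108
Phases: e^{-i·(0)·0.6945}=+1.000000+0.000000i, e^{-i·(0)·2.3362}=+1.000000+0.000000i ⇒ D=-0.848108+0.000000i

Re=-0.8481 Im=0.0000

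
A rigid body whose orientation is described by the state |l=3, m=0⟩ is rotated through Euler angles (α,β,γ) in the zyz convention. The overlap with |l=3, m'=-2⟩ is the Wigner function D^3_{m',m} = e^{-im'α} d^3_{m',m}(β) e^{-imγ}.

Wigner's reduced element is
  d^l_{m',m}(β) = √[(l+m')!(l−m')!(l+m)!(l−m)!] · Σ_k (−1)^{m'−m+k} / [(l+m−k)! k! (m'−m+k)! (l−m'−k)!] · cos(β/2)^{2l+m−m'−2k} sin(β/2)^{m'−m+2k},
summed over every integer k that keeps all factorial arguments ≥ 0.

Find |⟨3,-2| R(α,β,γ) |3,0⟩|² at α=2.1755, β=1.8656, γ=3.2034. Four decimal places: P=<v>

D^3_{-2,0}(2.1755,1.8656,3.2034) = e^{-i·-2·2.1755}·d^3_{-2,0}(1.8656)·e^{-i·0·3.2034}. Compute d first:
c=cos(1.8656/2)=0.595587, s=sin(1.8656/2)=0.803291; N=√[1·120·6·6]=65.726707
Admissible k: 2..3 (factorial args all ≥0)
  k=2: (−1)^0·65.7267/(12)·0.5956^4·0.8033^2 = +0.444721
  k=3: (−1)^1·65.7267/(12)·0.5956^2·0.8033^4 = -0.808988
d^3_{-2,0}(1.8656) = +0.444721 -0.808988 = -0.364268
|D^3_{-2,0}|² = |d^3_{-2,0}(β)|² = (-0.364268)² = 0.132691 (the z-rotation phases have unit modulus)

P=0.1327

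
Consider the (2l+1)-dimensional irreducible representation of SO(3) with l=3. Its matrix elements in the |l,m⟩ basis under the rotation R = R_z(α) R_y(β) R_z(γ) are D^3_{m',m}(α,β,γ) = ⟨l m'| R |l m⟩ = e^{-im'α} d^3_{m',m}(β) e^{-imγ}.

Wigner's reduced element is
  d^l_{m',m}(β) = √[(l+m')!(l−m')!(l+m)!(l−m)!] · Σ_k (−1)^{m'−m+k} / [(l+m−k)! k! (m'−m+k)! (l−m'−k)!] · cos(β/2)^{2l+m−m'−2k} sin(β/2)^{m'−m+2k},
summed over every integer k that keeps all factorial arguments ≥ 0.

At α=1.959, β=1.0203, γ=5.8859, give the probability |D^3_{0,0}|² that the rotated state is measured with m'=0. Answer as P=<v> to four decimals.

P=0.1822

Split into d^3_{0,0}(β=1.0203) × two z-phases.
Half-angle: c=0.872671, s=0.488308. N=√(6·6·6·6)=36.000000
The bounds max(0,m−m')=0 and min(l+m,l−m')=3 give 4 terms
  k=0: (−1)^0·36.0000/(36)·0.8727^6·0.4883^0 = +0.441676
  k=1: (−1)^1·36.0000/(4)·0.8727^4·0.4883^2 = -1.244610
  k=2: (−1)^2·36.0000/(4)·0.8727^2·0.4883^4 = +0.389690
  k=3: (−1)^3·36.0000/(36)·0.8727^0·0.4883^6 = -0.013557
d^3_{0,0}(1.0203) = +0.441676 -1.244610 +0.389690 -0.013557 = -0.426800
|D^3_{0,0}|² = |d^3_{0,0}(β)|² = (-0.426800)² = 0.182158 (the z-rotation phases have unit modulus)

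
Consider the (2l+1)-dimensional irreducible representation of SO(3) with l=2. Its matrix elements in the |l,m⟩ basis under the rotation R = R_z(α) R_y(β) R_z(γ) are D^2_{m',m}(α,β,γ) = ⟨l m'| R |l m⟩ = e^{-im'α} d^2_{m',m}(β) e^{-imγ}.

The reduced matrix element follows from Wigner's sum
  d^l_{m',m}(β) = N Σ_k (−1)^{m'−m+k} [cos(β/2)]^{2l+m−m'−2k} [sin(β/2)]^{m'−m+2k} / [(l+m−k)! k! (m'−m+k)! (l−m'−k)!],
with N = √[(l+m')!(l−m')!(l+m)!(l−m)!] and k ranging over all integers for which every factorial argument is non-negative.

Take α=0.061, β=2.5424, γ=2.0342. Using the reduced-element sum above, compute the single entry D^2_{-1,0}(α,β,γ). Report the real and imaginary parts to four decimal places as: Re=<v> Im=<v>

First d^2_{-1,0}(β=2.5424), then the phase factors e^{-i(-1)α} and e^{-i(0)γ}:
c=cos(2.5424/2)=0.295135, s=sin(2.5424/2)=0.955456; N=√[1·6·2·2]=4.898979
k∈{1,2} keeps every argument non-negative
  k=1: (−1)^0·4.8990/(2)·0.2951^3·0.9555^1 = +0.060165
  k=2: (−1)^1·4.8990/(2)·0.2951^1·0.9555^3 = -0.630561
d^2_{-1,0}(2.5424) = +0.060165 -0.630561 = -0.570396
Attach z-rotation phases: D = e^{-i(-1)(0.061)}·(-0.570396)·e^{-i(0)(2.0342)} = -0.569335-0.034773i

Re=-0.5693 Im=-0.0348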